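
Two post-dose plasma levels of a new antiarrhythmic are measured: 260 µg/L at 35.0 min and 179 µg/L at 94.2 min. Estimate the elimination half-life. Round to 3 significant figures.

110 minutes

k = ln(C₁/C₂) / (t₂ − t₁) = ln(260/179) / (94.2 − 35.0)
  = 0.3733 / 59.20 = 0.006306 min⁻¹
t½ = ln 2 / k = ln 2 / 0.006306 ≈ 110 minutes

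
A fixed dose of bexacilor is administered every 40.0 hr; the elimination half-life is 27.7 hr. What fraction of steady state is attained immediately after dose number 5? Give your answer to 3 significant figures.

0.993

k = ln 2 / 27.7 = 0.02502 hr⁻¹
f_n = 1 − e^(−nkτ) = 1 − e^(−5 × 0.02502 × 40.0) = 1 − e^(−5.005) = 1 − 0.006707 ≈ 0.993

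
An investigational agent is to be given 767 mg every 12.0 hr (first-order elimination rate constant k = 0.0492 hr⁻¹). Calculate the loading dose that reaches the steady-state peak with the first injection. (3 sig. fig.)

Accumulation ratio R = 1 / (1 − e^(−kτ)) = 1 / (1 − e^(−0.04920×12.0)) = 1 / (1 − 0.5541) = 2.243
Loading dose = maintenance dose × R = 767 × 2.243 ≈ 1720 mg

1720 mg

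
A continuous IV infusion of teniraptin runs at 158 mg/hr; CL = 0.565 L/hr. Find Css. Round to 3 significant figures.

280 µg/mL

Css = infusion rate / CL = 158 / 0.565 ≈ 280 µg/mL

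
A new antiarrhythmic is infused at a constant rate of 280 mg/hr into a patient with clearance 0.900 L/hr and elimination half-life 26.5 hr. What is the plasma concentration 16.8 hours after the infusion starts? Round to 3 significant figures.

111 µg/mL

Css = rate / CL = 280 / 0.900 = 311.1 µg/mL
k = ln 2 / 26.5 = 0.02616 hr⁻¹
C(t) = Css (1 − e^(−kt)) = 311.1 × (1 − e^(−0.4394)) = 311.1 × 0.3556 ≈ 111 µg/mL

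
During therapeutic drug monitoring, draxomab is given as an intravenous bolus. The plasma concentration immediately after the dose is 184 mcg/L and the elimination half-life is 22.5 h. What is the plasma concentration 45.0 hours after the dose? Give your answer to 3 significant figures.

46.0 mcg/L

k = ln 2 / 22.5 = 0.03081 h⁻¹
C(t) = C₀ e^(−kt) = 184 × e^(−0.03081 × 45.0) = 184 × e^(−1.386) = 184 × 0.2500 ≈ 46.0 mcg/L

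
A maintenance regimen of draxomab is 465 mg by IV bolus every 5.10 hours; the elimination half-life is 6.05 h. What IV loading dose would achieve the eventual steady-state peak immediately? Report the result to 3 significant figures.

1050 mg

k = ln 2 / 6.05 = 0.1146 h⁻¹
Accumulation ratio R = 1 / (1 − e^(−kτ)) = 1 / (1 − e^(−0.1146×5.10)) = 1 / (1 − 0.5575) = 2.260
Loading dose = maintenance dose × R = 465 × 2.260 ≈ 1050 mg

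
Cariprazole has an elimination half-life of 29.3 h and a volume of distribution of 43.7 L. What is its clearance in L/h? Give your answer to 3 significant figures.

1.03 L/h

k = ln 2 / t½ = ln 2 / 29.3 = 0.02366 h⁻¹
CL = k · V = 0.02366 × 43.7 ≈ 1.03 L/h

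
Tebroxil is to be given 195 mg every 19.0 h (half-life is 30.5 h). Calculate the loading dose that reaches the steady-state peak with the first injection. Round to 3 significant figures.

k = ln 2 / 30.5 = 0.02273 h⁻¹
Accumulation ratio R = 1 / (1 − e^(−kτ)) = 1 / (1 − e^(−0.02273×19.0)) = 1 / (1 − 0.6493) = 2.852
Loading dose = maintenance dose × R = 195 × 2.852 ≈ 556 mg

556 mg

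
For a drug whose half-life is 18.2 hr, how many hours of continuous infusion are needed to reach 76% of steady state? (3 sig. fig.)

37.5 hours

k = ln 2 / 18.2 = 0.03809 hr⁻¹
f = 1 − e^(−kt)  ⇒  t = −ln(1 − f) / k
t = −ln(1 − 0.76) / 0.03809 = 1.427 / 0.03809 ≈ 37.5 hours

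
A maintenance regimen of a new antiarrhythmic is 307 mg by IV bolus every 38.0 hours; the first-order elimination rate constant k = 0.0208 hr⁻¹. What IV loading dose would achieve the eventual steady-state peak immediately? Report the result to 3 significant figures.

562 mg

Accumulation ratio R = 1 / (1 − e^(−kτ)) = 1 / (1 − e^(−0.02080×38.0)) = 1 / (1 − 0.4537) = 1.830
Loading dose = maintenance dose × R = 307 × 1.830 ≈ 562 mg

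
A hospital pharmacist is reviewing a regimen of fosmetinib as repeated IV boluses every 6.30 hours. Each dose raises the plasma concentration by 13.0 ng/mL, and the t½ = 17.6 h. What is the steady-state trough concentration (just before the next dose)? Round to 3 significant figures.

k = ln 2 / 17.6 = 0.03938 h⁻¹
Fraction remaining after one interval: e^(−kτ) = e^(−0.03938 × 6.30) = 0.7803
R = 1 / (1 − 0.7803) = 4.551
Css,max = 13.0 × 4.551 = 59.16 ng/mL
Css,min = Css,max × e^(−kτ) = 59.16 × 0.7803 ≈ 46.2 ng/mL

46.2 ng/mL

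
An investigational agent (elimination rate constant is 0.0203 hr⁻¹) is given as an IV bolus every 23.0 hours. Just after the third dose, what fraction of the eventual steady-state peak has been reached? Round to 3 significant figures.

f_n = 1 − e^(−nkτ) = 1 − e^(−3 × 0.02030 × 23.0) = 1 − e^(−1.401) = 1 − 0.2464 ≈ 0.754

0.754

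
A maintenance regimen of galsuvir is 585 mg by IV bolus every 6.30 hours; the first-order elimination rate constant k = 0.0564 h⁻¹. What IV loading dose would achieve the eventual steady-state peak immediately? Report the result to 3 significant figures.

Accumulation ratio R = 1 / (1 − e^(−kτ)) = 1 / (1 − e^(−0.05640×6.30)) = 1 / (1 − 0.7009) = 3.344
Loading dose = maintenance dose × R = 585 × 3.344 ≈ 1960 mg

1960 mg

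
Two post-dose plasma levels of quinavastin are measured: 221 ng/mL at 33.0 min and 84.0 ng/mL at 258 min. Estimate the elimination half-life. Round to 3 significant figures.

k = ln(C₁/C₂) / (t₂ − t₁) = ln(221/84.0) / (258 − 33.0)
  = 0.9673 / 225.0 = 0.004299 min⁻¹
t½ = ln 2 / k = ln 2 / 0.004299 ≈ 161 minutes

161 minutes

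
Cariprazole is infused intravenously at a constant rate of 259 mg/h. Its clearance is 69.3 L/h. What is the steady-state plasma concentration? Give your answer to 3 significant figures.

Css = infusion rate / CL = 259 / 69.3 ≈ 3.74 µg/mL

3.74 µg/mL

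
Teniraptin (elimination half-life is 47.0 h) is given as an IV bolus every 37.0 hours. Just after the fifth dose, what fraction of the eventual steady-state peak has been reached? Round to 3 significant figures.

k = ln 2 / 47.0 = 0.01475 h⁻¹
f_n = 1 − e^(−nkτ) = 1 − e^(−5 × 0.01475 × 37.0) = 1 − e^(−2.728) = 1 − 0.06533 ≈ 0.935

0.935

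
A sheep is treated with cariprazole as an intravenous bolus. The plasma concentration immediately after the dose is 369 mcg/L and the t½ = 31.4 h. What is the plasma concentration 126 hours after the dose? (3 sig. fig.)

k = ln 2 / 31.4 = 0.02207 h⁻¹
126 h is 4.013 half-lives, so C = 369 × (1/2)^4.013 = 369 × 0.06195 ≈ 22.9 mcg/L

22.9 mcg/L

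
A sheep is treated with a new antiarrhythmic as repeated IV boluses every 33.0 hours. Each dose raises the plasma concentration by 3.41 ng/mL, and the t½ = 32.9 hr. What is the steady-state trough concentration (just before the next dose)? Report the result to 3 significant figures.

k = ln 2 / 32.9 = 0.02107 hr⁻¹
Fraction remaining after one interval: e^(−kτ) = e^(−0.02107 × 33.0) = 0.4989
R = 1 / (1 − 0.4989) = 1.996
Css,max = 3.41 × 1.996 = 6.806 ng/mL
Css,min = Css,max × e^(−kτ) = 6.806 × 0.4989 ≈ 3.40 ng/mL

3.40 ng/mL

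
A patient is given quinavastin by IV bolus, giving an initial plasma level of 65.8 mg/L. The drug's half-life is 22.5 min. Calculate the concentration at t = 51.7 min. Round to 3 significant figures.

k = ln 2 / 22.5 = 0.03081 min⁻¹
51.7 min is 2.298 half-lives, so C = 65.8 × (1/2)^2.298 = 65.8 × 0.2034 ≈ 13.4 mg/L

13.4 mg/L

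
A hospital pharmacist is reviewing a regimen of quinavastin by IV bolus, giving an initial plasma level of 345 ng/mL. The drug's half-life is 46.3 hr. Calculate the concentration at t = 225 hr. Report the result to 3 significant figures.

11.9 ng/mL

k = ln 2 / 46.3 = 0.01497 hr⁻¹
C(t) = C₀ e^(−kt) = 345 × e^(−0.01497 × 225) = 345 × e^(−3.368) = 345 × 0.03444 ≈ 11.9 ng/mL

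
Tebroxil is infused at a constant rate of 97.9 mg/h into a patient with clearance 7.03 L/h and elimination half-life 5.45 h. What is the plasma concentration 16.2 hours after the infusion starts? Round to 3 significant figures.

12.2 µg/mL

Css = rate / CL = 97.9 / 7.03 = 13.93 µg/mL
k = ln 2 / 5.45 = 0.1272 h⁻¹
C(t) = Css (1 − e^(−kt)) = 13.93 × (1 − e^(−2.060)) = 13.93 × 0.8726 ≈ 12.2 µg/mL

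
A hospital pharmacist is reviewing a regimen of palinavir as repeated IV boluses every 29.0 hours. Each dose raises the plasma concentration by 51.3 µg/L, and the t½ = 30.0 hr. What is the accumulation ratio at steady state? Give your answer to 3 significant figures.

k = ln 2 / 30.0 = 0.02310 hr⁻¹
Fraction remaining after one interval: e^(−kτ) = e^(−0.02310 × 29.0) = 0.5117
R = 1 / (1 − 0.5117) = 1 / 0.4883 ≈ 2.05

2.05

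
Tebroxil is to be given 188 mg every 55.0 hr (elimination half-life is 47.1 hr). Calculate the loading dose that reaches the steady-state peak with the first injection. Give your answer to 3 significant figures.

k = ln 2 / 47.1 = 0.01472 hr⁻¹
Accumulation ratio R = 1 / (1 − e^(−kτ)) = 1 / (1 − e^(−0.01472×55.0)) = 1 / (1 − 0.4451) = 1.802
Loading dose = maintenance dose × R = 188 × 1.802 ≈ 339 mg

339 mg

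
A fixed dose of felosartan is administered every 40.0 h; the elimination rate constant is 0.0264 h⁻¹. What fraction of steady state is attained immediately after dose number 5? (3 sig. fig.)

f_n = 1 − e^(−nkτ) = 1 − e^(−5 × 0.02640 × 40.0) = 1 − e^(−5.280) = 1 − 0.005092 ≈ 0.995

0.995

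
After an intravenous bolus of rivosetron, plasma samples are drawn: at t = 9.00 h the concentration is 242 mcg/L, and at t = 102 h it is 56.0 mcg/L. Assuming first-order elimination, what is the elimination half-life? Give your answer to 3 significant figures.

44.0 hours

k = ln(C₁/C₂) / (t₂ − t₁) = ln(242/56.0) / (102 − 9.00)
  = 1.464 / 93.00 = 0.01574 h⁻¹
t½ = ln 2 / k = ln 2 / 0.01574 ≈ 44.0 hours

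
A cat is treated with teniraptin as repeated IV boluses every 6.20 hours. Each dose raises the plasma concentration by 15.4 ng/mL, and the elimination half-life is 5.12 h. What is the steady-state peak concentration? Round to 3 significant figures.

27.1 ng/mL

k = ln 2 / 5.12 = 0.1354 h⁻¹
Fraction remaining after one interval: e^(−kτ) = e^(−0.1354 × 6.20) = 0.4320
R = 1 / (1 − 0.4320) = 1.761
Css,max = 15.4 × 1.761 ≈ 27.1 ng/mL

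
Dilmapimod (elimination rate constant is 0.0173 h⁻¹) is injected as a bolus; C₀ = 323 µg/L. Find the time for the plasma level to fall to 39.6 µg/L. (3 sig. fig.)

121 hours

C(t) = C₀ e^(−kt)  ⇒  t = ln(C₀/C) / k
t = ln(323/39.6) / 0.01730 = 2.099 / 0.01730 ≈ 121 hours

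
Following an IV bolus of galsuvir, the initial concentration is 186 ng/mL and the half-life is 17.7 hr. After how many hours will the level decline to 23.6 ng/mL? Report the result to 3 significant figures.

52.7 hours

k = ln 2 / 17.7 = 0.03916 hr⁻¹
C(t) = C₀ e^(−kt)  ⇒  t = ln(C₀/C) / k
t = ln(186/23.6) / 0.03916 = 2.064 / 0.03916 ≈ 52.7 hours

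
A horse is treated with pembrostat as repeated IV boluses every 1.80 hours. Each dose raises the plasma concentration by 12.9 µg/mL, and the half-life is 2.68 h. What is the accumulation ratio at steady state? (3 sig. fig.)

k = ln 2 / 2.68 = 0.2586 h⁻¹
Fraction remaining after one interval: e^(−kτ) = e^(−0.2586 × 1.80) = 0.6278
R = 1 / (1 − 0.6278) = 1 / 0.3722 ≈ 2.69

2.69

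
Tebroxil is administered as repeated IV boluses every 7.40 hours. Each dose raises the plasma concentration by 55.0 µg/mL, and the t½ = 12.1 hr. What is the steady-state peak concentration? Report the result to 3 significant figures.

k = ln 2 / 12.1 = 0.05728 hr⁻¹
Fraction remaining after one interval: e^(−kτ) = e^(−0.05728 × 7.40) = 0.6545
R = 1 / (1 − 0.6545) = 2.894
Css,max = 55.0 × 2.894 ≈ 159 µg/mL

159 µg/mL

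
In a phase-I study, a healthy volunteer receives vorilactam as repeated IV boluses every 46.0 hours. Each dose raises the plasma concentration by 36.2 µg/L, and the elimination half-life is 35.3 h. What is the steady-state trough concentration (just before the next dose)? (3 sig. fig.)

24.7 µg/L

k = ln 2 / 35.3 = 0.01964 h⁻¹
Fraction remaining after one interval: e^(−kτ) = e^(−0.01964 × 46.0) = 0.4052
R = 1 / (1 − 0.4052) = 1.681
Css,max = 36.2 × 1.681 = 60.87 µg/L
Css,min = Css,max × e^(−kτ) = 60.87 × 0.4052 ≈ 24.7 µg/L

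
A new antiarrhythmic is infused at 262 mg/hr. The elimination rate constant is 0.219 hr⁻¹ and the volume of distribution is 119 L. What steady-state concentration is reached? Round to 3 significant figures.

10.1 µg/mL

CL = k · V = 0.219 × 119 = 26.06 L/hr
Css = rate / CL = 262 / 26.06 ≈ 10.1 µg/mL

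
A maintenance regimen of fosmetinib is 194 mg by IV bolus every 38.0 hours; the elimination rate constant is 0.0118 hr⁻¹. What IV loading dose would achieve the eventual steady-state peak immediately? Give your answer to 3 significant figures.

537 mg

Accumulation ratio R = 1 / (1 − e^(−kτ)) = 1 / (1 − e^(−0.01180×38.0)) = 1 / (1 − 0.6386) = 2.767
Loading dose = maintenance dose × R = 194 × 2.767 ≈ 537 mg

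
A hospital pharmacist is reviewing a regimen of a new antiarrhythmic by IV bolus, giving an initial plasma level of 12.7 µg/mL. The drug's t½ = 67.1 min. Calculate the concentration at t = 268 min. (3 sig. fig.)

0.797 µg/mL

k = ln 2 / 67.1 = 0.01033 min⁻¹
268 min is 3.994 half-lives, so C = 12.7 × (1/2)^3.994 = 12.7 × 0.06276 ≈ 0.797 µg/mL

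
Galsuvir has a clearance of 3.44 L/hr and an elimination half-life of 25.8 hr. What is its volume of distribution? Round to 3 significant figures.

k = ln 2 / t½ = ln 2 / 25.8 = 0.02687 hr⁻¹
V = CL / k = 3.44 / 0.02687 ≈ 128 L

128 L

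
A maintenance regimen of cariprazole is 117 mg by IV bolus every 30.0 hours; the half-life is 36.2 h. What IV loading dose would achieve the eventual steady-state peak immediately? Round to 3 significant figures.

k = ln 2 / 36.2 = 0.01915 h⁻¹
Accumulation ratio R = 1 / (1 − e^(−kτ)) = 1 / (1 − e^(−0.01915×30.0)) = 1 / (1 − 0.5630) = 2.288
Loading dose = maintenance dose × R = 117 × 2.288 ≈ 268 mg

268 mg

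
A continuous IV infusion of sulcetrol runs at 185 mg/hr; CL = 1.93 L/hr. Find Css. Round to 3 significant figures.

95.9 mg/L

Css = infusion rate / CL = 185 / 1.93 ≈ 95.9 mg/L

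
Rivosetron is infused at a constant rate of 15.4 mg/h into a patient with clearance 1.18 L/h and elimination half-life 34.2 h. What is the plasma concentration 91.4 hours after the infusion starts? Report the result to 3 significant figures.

11.0 mg/L

Css = rate / CL = 15.4 / 1.18 = 13.05 mg/L
k = ln 2 / 34.2 = 0.02027 h⁻¹
C(t) = Css (1 − e^(−kt)) = 13.05 × (1 − e^(−1.852)) = 13.05 × 0.8431 ≈ 11.0 mg/L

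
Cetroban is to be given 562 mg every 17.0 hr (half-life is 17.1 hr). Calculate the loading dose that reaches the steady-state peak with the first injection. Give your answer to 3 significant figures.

1130 mg

k = ln 2 / 17.1 = 0.04053 hr⁻¹
Accumulation ratio R = 1 / (1 − e^(−kτ)) = 1 / (1 − e^(−0.04053×17.0)) = 1 / (1 − 0.5020) = 2.008
Loading dose = maintenance dose × R = 562 × 2.008 ≈ 1130 mg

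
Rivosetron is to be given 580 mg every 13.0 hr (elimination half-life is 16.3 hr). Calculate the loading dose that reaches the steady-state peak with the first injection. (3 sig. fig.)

k = ln 2 / 16.3 = 0.04252 hr⁻¹
Accumulation ratio R = 1 / (1 − e^(−kτ)) = 1 / (1 − e^(−0.04252×13.0)) = 1 / (1 − 0.5753) = 2.355
Loading dose = maintenance dose × R = 580 × 2.355 ≈ 1370 mg

1370 mg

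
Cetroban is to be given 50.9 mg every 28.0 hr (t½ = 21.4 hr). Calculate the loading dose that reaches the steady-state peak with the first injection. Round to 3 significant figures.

85.4 mg

k = ln 2 / 21.4 = 0.03239 hr⁻¹
Accumulation ratio R = 1 / (1 − e^(−kτ)) = 1 / (1 − e^(−0.03239×28.0)) = 1 / (1 − 0.4038) = 1.677
Loading dose = maintenance dose × R = 50.9 × 1.677 ≈ 85.4 mg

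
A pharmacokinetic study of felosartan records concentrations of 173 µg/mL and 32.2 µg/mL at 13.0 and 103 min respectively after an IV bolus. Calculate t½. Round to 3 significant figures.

37.1 minutes

k = ln(C₁/C₂) / (t₂ − t₁) = ln(173/32.2) / (103 − 13.0)
  = 1.681 / 90.00 = 0.01868 min⁻¹
t½ = ln 2 / k = ln 2 / 0.01868 ≈ 37.1 minutes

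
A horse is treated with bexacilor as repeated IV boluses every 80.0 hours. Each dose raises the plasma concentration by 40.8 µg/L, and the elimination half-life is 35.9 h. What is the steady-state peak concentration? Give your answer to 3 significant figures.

51.9 µg/L

k = ln 2 / 35.9 = 0.01931 h⁻¹
Fraction remaining after one interval: e^(−kτ) = e^(−0.01931 × 80.0) = 0.2134
R = 1 / (1 − 0.2134) = 1.271
Css,max = 40.8 × 1.271 ≈ 51.9 µg/L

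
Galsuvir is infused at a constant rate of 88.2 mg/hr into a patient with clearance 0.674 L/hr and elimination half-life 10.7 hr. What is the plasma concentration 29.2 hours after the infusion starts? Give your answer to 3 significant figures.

111 µg/mL

Css = rate / CL = 88.2 / 0.674 = 130.9 µg/mL
k = ln 2 / 10.7 = 0.06478 hr⁻¹
C(t) = Css (1 − e^(−kt)) = 130.9 × (1 − e^(−1.892)) = 130.9 × 0.8492 ≈ 111 µg/mL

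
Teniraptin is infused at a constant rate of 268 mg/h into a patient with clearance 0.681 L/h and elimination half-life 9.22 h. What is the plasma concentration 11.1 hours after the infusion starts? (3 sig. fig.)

223 µg/mL

Css = rate / CL = 268 / 0.681 = 393.5 µg/mL
k = ln 2 / 9.22 = 0.07518 h⁻¹
C(t) = Css (1 − e^(−kt)) = 393.5 × (1 − e^(−0.8345)) = 393.5 × 0.5659 ≈ 223 µg/mL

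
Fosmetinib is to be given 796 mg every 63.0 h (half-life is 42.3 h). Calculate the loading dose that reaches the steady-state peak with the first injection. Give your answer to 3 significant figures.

1240 mg

k = ln 2 / 42.3 = 0.01639 h⁻¹
Accumulation ratio R = 1 / (1 − e^(−kτ)) = 1 / (1 − e^(−0.01639×63.0)) = 1 / (1 − 0.3562) = 1.553
Loading dose = maintenance dose × R = 796 × 1.553 ≈ 1240 mg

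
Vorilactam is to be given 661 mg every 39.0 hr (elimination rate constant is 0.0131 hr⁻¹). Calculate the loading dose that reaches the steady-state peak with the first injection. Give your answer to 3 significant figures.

1650 mg

Accumulation ratio R = 1 / (1 − e^(−kτ)) = 1 / (1 − e^(−0.01310×39.0)) = 1 / (1 − 0.6000) = 2.500
Loading dose = maintenance dose × R = 661 × 2.500 ≈ 1650 mg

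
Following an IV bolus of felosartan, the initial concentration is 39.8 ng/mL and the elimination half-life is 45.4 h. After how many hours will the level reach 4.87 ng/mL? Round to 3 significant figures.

k = ln 2 / 45.4 = 0.01527 h⁻¹
C(t) = C₀ e^(−kt)  ⇒  t = ln(C₀/C) / k
t = ln(39.8/4.87) / 0.01527 = 2.101 / 0.01527 ≈ 138 hours

138 hours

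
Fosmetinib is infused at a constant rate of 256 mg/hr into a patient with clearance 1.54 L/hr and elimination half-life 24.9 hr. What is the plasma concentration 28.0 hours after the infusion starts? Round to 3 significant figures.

90.0 µg/mL

Css = rate / CL = 256 / 1.54 = 166.2 µg/mL
k = ln 2 / 24.9 = 0.02784 hr⁻¹
C(t) = Css (1 − e^(−kt)) = 166.2 × (1 − e^(−0.7794)) = 166.2 × 0.5413 ≈ 90.0 µg/mL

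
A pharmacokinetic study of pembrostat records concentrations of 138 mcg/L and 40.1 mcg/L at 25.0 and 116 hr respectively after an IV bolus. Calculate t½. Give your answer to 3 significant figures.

51.0 hours

k = ln(C₁/C₂) / (t₂ − t₁) = ln(138/40.1) / (116 − 25.0)
  = 1.236 / 91.00 = 0.01358 hr⁻¹
t½ = ln 2 / k = ln 2 / 0.01358 ≈ 51.0 hours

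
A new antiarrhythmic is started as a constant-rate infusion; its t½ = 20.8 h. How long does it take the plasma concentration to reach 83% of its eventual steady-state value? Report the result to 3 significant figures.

k = ln 2 / 20.8 = 0.03332 h⁻¹
f = 1 − e^(−kt)  ⇒  t = −ln(1 − f) / k
t = −ln(1 − 0.83) / 0.03332 = 1.772 / 0.03332 ≈ 53.2 hours

53.2 hours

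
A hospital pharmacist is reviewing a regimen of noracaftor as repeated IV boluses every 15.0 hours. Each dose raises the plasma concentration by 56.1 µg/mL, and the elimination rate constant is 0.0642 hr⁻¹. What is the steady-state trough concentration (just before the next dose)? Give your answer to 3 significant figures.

Fraction remaining after one interval: e^(−kτ) = e^(−0.06420 × 15.0) = 0.3817
R = 1 / (1 − 0.3817) = 1.617
Css,max = 56.1 × 1.617 = 90.74 µg/mL
Css,min = Css,max × e^(−kτ) = 90.74 × 0.3817 ≈ 34.6 µg/mL

34.6 µg/mL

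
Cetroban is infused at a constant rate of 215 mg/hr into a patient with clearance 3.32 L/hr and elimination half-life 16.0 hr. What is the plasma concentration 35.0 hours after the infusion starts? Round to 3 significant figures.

50.5 µg/mL

Css = rate / CL = 215 / 3.32 = 64.76 µg/mL
k = ln 2 / 16.0 = 0.04332 hr⁻¹
C(t) = Css (1 − e^(−kt)) = 64.76 × (1 − e^(−1.516)) = 64.76 × 0.7805 ≈ 50.5 µg/mL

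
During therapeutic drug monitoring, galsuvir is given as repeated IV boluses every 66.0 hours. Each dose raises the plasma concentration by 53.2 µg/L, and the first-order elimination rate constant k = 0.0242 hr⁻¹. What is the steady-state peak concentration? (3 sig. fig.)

66.7 µg/L

Fraction remaining after one interval: e^(−kτ) = e^(−0.02420 × 66.0) = 0.2025
R = 1 / (1 − 0.2025) = 1.254
Css,max = 53.2 × 1.254 ≈ 66.7 µg/L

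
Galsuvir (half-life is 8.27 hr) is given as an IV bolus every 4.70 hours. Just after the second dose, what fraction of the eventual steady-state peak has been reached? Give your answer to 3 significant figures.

k = ln 2 / 8.27 = 0.08381 hr⁻¹
f_n = 1 − e^(−nkτ) = 1 − e^(−2 × 0.08381 × 4.70) = 1 − e^(−0.7879) = 1 − 0.4548 ≈ 0.545

0.545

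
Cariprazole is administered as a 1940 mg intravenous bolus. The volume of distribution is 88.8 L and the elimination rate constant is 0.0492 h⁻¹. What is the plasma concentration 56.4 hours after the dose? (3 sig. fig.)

C₀ = dose / V = 1940 / 88.8 = 21.85 µg/mL
C(t) = C₀ e^(−kt) = 21.85 × e^(−0.04920 × 56.4) = 21.85 × e^(−2.775) = 21.85 × 0.06236 ≈ 1.36 µg/mL

1.36 µg/mL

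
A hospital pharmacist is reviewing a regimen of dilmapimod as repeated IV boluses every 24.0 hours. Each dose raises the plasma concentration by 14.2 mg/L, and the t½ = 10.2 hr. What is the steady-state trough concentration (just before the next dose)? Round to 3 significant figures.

k = ln 2 / 10.2 = 0.06796 hr⁻¹
Fraction remaining after one interval: e^(−kτ) = e^(−0.06796 × 24.0) = 0.1957
R = 1 / (1 − 0.1957) = 1.243
Css,max = 14.2 × 1.243 = 17.66 mg/L
Css,min = Css,max × e^(−kτ) = 17.66 × 0.1957 ≈ 3.46 mg/L

3.46 mg/L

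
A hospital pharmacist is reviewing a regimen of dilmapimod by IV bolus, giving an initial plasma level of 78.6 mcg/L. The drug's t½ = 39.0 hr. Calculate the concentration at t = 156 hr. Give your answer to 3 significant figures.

4.91 mcg/L

k = ln 2 / 39.0 = 0.01777 hr⁻¹
C(t) = C₀ e^(−kt) = 78.6 × e^(−0.01777 × 156) = 78.6 × e^(−2.773) = 78.6 × 0.06250 ≈ 4.91 mcg/L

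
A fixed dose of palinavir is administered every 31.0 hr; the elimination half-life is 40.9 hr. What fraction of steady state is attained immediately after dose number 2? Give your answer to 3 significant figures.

k = ln 2 / 40.9 = 0.01695 hr⁻¹
f_n = 1 − e^(−nkτ) = 1 − e^(−2 × 0.01695 × 31.0) = 1 − e^(−1.051) = 1 − 0.3497 ≈ 0.650

0.650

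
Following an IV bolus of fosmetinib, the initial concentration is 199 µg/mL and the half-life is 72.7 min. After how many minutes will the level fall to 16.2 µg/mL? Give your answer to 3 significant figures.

263 minutes

k = ln 2 / 72.7 = 0.009534 min⁻¹
C(t) = C₀ e^(−kt)  ⇒  t = ln(C₀/C) / k
t = ln(199/16.2) / 0.009534 = 2.508 / 0.009534 ≈ 263 minutes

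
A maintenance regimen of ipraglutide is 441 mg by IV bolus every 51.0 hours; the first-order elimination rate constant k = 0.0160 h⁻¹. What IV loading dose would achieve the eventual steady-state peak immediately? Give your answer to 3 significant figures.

Accumulation ratio R = 1 / (1 − e^(−kτ)) = 1 / (1 − e^(−0.01600×51.0)) = 1 / (1 − 0.4422) = 1.793
Loading dose = maintenance dose × R = 441 × 1.793 ≈ 791 mg

791 mg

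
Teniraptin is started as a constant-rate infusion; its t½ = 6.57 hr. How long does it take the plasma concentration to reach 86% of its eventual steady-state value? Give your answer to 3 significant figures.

k = ln 2 / 6.57 = 0.1055 hr⁻¹
f = 1 − e^(−kt)  ⇒  t = −ln(1 − f) / k
t = −ln(1 − 0.86) / 0.1055 = 1.966 / 0.1055 ≈ 18.6 hours

18.6 hours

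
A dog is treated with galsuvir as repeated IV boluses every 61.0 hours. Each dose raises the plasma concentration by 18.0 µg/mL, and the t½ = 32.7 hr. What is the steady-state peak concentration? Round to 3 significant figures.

24.8 µg/mL

k = ln 2 / 32.7 = 0.02120 hr⁻¹
Fraction remaining after one interval: e^(−kτ) = e^(−0.02120 × 61.0) = 0.2744
R = 1 / (1 − 0.2744) = 1.378
Css,max = 18.0 × 1.378 ≈ 24.8 µg/mL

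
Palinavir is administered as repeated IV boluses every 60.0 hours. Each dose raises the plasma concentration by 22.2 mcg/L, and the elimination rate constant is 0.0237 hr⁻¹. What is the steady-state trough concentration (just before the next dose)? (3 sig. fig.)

Fraction remaining after one interval: e^(−kτ) = e^(−0.02370 × 60.0) = 0.2412
R = 1 / (1 − 0.2412) = 1.318
Css,max = 22.2 × 1.318 = 29.26 mcg/L
Css,min = Css,max × e^(−kτ) = 29.26 × 0.2412 ≈ 7.06 mcg/L

7.06 mcg/L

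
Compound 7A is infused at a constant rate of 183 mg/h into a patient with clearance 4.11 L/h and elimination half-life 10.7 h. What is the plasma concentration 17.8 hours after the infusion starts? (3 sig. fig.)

Css = rate / CL = 183 / 4.11 = 44.53 mg/L
k = ln 2 / 10.7 = 0.06478 h⁻¹
C(t) = Css (1 − e^(−kt)) = 44.53 × (1 − e^(−1.153)) = 44.53 × 0.6843 ≈ 30.5 mg/L

30.5 mg/L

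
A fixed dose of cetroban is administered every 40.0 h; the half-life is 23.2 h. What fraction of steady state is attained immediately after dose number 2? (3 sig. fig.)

k = ln 2 / 23.2 = 0.02988 h⁻¹
f_n = 1 − e^(−nkτ) = 1 − e^(−2 × 0.02988 × 40.0) = 1 − e^(−2.390) = 1 − 0.09161 ≈ 0.908

0.908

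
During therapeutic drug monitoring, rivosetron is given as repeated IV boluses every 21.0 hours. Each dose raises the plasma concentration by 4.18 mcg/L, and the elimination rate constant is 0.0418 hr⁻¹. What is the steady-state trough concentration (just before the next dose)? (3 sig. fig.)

2.97 mcg/L

Fraction remaining after one interval: e^(−kτ) = e^(−0.04180 × 21.0) = 0.4157
R = 1 / (1 − 0.4157) = 1.711
Css,max = 4.18 × 1.711 = 7.154 mcg/L
Css,min = Css,max × e^(−kτ) = 7.154 × 0.4157 ≈ 2.97 mcg/L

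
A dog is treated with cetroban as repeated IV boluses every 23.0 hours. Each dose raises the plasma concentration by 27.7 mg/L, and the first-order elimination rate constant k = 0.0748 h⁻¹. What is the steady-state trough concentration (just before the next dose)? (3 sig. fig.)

6.04 mg/L

Fraction remaining after one interval: e^(−kτ) = e^(−0.07480 × 23.0) = 0.1790
R = 1 / (1 − 0.1790) = 1.218
Css,max = 27.7 × 1.218 = 33.74 mg/L
Css,min = Css,max × e^(−kτ) = 33.74 × 0.1790 ≈ 6.04 mg/L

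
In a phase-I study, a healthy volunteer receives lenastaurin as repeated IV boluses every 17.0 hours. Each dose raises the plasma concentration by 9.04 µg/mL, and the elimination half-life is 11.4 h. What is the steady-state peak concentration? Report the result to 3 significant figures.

14.0 µg/mL

k = ln 2 / 11.4 = 0.06080 h⁻¹
Fraction remaining after one interval: e^(−kτ) = e^(−0.06080 × 17.0) = 0.3557
R = 1 / (1 − 0.3557) = 1.552
Css,max = 9.04 × 1.552 ≈ 14.0 µg/mL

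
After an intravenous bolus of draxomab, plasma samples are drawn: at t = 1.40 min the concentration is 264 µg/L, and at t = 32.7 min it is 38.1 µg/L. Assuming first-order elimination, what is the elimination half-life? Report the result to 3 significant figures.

11.2 minutes

k = ln(C₁/C₂) / (t₂ − t₁) = ln(264/38.1) / (32.7 − 1.40)
  = 1.936 / 31.30 = 0.06184 min⁻¹
t½ = ln 2 / k = ln 2 / 0.06184 ≈ 11.2 minutes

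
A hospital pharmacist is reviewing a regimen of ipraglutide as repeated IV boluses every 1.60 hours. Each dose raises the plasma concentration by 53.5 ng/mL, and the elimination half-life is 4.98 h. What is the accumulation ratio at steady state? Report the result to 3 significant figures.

5.01

k = ln 2 / 4.98 = 0.1392 h⁻¹
Fraction remaining after one interval: e^(−kτ) = e^(−0.1392 × 1.60) = 0.8004
R = 1 / (1 − 0.8004) = 1 / 0.1996 ≈ 5.01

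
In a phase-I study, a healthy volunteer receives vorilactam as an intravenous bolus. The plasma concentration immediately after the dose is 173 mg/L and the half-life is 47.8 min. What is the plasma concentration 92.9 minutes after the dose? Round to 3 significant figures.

45.0 mg/L

k = ln 2 / 47.8 = 0.01450 min⁻¹
C(t) = C₀ e^(−kt) = 173 × e^(−0.01450 × 92.9) = 173 × e^(−1.347) = 173 × 0.2600 ≈ 45.0 mg/L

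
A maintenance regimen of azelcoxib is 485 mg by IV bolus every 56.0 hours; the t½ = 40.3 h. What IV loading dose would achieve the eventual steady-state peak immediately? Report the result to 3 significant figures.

784 mg

k = ln 2 / 40.3 = 0.01720 h⁻¹
Accumulation ratio R = 1 / (1 − e^(−kτ)) = 1 / (1 − e^(−0.01720×56.0)) = 1 / (1 − 0.3817) = 1.617
Loading dose = maintenance dose × R = 485 × 1.617 ≈ 784 mg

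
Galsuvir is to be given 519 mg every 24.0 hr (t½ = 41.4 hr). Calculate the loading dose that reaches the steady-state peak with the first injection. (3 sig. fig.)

k = ln 2 / 41.4 = 0.01674 hr⁻¹
Accumulation ratio R = 1 / (1 − e^(−kτ)) = 1 / (1 − e^(−0.01674×24.0)) = 1 / (1 − 0.6691) = 3.022
Loading dose = maintenance dose × R = 519 × 3.022 ≈ 1570 mg

1570 mg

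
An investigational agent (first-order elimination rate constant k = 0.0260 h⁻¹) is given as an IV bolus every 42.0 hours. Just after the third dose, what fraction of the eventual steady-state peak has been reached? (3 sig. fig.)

0.962

f_n = 1 − e^(−nkτ) = 1 − e^(−3 × 0.02600 × 42.0) = 1 − e^(−3.276) = 1 − 0.03778 ≈ 0.962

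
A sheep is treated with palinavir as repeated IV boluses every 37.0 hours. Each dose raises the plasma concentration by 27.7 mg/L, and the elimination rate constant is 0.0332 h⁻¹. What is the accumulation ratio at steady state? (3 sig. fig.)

Fraction remaining after one interval: e^(−kτ) = e^(−0.03320 × 37.0) = 0.2928
R = 1 / (1 − 0.2928) = 1 / 0.7072 ≈ 1.41

1.41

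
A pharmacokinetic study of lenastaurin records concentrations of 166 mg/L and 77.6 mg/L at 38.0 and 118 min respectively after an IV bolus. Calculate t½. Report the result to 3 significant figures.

k = ln(C₁/C₂) / (t₂ − t₁) = ln(166/77.6) / (118 − 38.0)
  = 0.7604 / 80.00 = 0.009505 min⁻¹
t½ = ln 2 / k = ln 2 / 0.009505 ≈ 72.9 minutes

72.9 minutes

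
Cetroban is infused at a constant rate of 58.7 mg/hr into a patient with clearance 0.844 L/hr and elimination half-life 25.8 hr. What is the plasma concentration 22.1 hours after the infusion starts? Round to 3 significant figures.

31.1 µg/mL

Css = rate / CL = 58.7 / 0.844 = 69.55 µg/mL
k = ln 2 / 25.8 = 0.02687 hr⁻¹
C(t) = Css (1 − e^(−kt)) = 69.55 × (1 − e^(−0.5937)) = 69.55 × 0.4477 ≈ 31.1 µg/mL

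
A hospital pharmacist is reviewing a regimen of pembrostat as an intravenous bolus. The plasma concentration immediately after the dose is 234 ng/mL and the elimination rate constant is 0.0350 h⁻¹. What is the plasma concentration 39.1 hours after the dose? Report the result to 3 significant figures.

59.6 ng/mL

C(t) = C₀ e^(−kt) = 234 × e^(−0.03500 × 39.1) = 234 × e^(−1.369) = 234 × 0.2545 ≈ 59.6 ng/mL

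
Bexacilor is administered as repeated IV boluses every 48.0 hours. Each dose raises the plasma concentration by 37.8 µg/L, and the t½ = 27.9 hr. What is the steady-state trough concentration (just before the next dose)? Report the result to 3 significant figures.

k = ln 2 / 27.9 = 0.02484 hr⁻¹
Fraction remaining after one interval: e^(−kτ) = e^(−0.02484 × 48.0) = 0.3035
R = 1 / (1 − 0.3035) = 1.436
Css,max = 37.8 × 1.436 = 54.27 µg/L
Css,min = Css,max × e^(−kτ) = 54.27 × 0.3035 ≈ 16.5 µg/L

16.5 µg/L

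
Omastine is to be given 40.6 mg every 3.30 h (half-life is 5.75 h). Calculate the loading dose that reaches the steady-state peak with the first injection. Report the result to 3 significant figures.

124 mg

k = ln 2 / 5.75 = 0.1205 h⁻¹
Accumulation ratio R = 1 / (1 − e^(−kτ)) = 1 / (1 − e^(−0.1205×3.30)) = 1 / (1 − 0.6718) = 3.047
Loading dose = maintenance dose × R = 40.6 × 3.047 ≈ 124 mg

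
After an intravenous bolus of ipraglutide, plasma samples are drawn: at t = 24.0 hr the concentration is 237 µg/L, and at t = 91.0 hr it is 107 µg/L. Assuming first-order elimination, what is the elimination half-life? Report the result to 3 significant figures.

k = ln(C₁/C₂) / (t₂ − t₁) = ln(237/107) / (91.0 − 24.0)
  = 0.7952 / 67.00 = 0.01187 hr⁻¹
t½ = ln 2 / k = ln 2 / 0.01187 ≈ 58.4 hours

58.4 hours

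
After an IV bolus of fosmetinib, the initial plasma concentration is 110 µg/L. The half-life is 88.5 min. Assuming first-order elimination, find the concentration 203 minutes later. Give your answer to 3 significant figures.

22.4 µg/L

k = ln 2 / 88.5 = 0.007832 min⁻¹
C(t) = C₀ e^(−kt) = 110 × e^(−0.007832 × 203) = 110 × e^(−1.590) = 110 × 0.2039 ≈ 22.4 µg/L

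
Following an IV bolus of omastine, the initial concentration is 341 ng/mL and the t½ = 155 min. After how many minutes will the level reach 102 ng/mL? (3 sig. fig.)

270 minutes

k = ln 2 / 155 = 0.004472 min⁻¹
C(t) = C₀ e^(−kt)  ⇒  t = ln(C₀/C) / k
t = ln(341/102) / 0.004472 = 1.207 / 0.004472 ≈ 270 minutes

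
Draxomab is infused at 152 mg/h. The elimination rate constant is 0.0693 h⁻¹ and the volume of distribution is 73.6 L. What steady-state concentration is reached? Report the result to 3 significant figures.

CL = k · V = 0.0693 × 73.6 = 5.100 L/h
Css = rate / CL = 152 / 5.100 ≈ 29.8 mg/L

29.8 mg/L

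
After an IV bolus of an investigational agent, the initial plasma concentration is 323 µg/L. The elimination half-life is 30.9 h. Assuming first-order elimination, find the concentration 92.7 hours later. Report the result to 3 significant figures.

k = ln 2 / 30.9 = 0.02243 h⁻¹
92.7 h is 3.000 half-lives, so C = 323 × (1/2)^3.000 = 323 × 0.1250 ≈ 40.4 µg/L

40.4 µg/L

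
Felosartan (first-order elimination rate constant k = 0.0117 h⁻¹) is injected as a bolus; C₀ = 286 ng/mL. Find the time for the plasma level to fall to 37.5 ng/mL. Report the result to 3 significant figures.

C(t) = C₀ e^(−kt)  ⇒  t = ln(C₀/C) / k
t = ln(286/37.5) / 0.01170 = 2.032 / 0.01170 ≈ 174 hours

174 hours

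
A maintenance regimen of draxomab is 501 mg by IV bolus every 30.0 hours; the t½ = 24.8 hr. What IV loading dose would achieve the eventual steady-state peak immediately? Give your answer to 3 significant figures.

883 mg

k = ln 2 / 24.8 = 0.02795 hr⁻¹
Accumulation ratio R = 1 / (1 − e^(−kτ)) = 1 / (1 − e^(−0.02795×30.0)) = 1 / (1 − 0.4324) = 1.762
Loading dose = maintenance dose × R = 501 × 1.762 ≈ 883 mg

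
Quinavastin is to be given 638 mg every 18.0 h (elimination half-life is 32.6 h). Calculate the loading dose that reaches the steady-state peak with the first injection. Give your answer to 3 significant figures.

k = ln 2 / 32.6 = 0.02126 h⁻¹
Accumulation ratio R = 1 / (1 − e^(−kτ)) = 1 / (1 − e^(−0.02126×18.0)) = 1 / (1 − 0.6820) = 3.145
Loading dose = maintenance dose × R = 638 × 3.145 ≈ 2010 mg

2010 mg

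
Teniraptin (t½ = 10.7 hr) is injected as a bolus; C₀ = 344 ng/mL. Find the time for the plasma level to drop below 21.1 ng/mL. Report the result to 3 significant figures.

k = ln 2 / 10.7 = 0.06478 hr⁻¹
C(t) = C₀ e^(−kt)  ⇒  t = ln(C₀/C) / k
t = ln(344/21.1) / 0.06478 = 2.791 / 0.06478 ≈ 43.1 hours

43.1 hours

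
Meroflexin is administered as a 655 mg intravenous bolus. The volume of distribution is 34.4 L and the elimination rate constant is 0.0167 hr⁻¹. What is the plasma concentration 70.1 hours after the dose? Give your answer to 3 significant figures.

5.91 µg/mL

C₀ = dose / V = 655 / 34.4 = 19.04 µg/mL
C(t) = C₀ e^(−kt) = 19.04 × e^(−0.01670 × 70.1) = 19.04 × e^(−1.171) = 19.04 × 0.3102 ≈ 5.91 µg/mL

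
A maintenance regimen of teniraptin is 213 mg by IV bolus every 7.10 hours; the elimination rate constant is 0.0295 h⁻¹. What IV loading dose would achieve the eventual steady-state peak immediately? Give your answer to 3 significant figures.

1130 mg

Accumulation ratio R = 1 / (1 − e^(−kτ)) = 1 / (1 − e^(−0.02950×7.10)) = 1 / (1 − 0.8110) = 5.292
Loading dose = maintenance dose × R = 213 × 5.292 ≈ 1130 mg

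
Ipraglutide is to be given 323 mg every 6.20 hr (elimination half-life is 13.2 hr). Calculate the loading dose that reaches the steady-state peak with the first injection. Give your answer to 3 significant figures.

1160 mg

k = ln 2 / 13.2 = 0.05251 hr⁻¹
Accumulation ratio R = 1 / (1 − e^(−kτ)) = 1 / (1 − e^(−0.05251×6.20)) = 1 / (1 − 0.7221) = 3.599
Loading dose = maintenance dose × R = 323 × 3.599 ≈ 1160 mg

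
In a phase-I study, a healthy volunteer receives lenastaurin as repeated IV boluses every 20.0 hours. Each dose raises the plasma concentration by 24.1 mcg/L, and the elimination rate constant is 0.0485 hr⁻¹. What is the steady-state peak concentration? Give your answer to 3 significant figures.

38.8 mcg/L

Fraction remaining after one interval: e^(−kτ) = e^(−0.04850 × 20.0) = 0.3791
R = 1 / (1 − 0.3791) = 1.611
Css,max = 24.1 × 1.611 ≈ 38.8 mcg/L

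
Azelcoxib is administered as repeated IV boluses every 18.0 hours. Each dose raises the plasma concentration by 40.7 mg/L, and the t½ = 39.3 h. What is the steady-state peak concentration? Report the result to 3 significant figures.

k = ln 2 / 39.3 = 0.01764 h⁻¹
Fraction remaining after one interval: e^(−kτ) = e^(−0.01764 × 18.0) = 0.7280
R = 1 / (1 − 0.7280) = 3.676
Css,max = 40.7 × 3.676 ≈ 150 mg/L

150 mg/L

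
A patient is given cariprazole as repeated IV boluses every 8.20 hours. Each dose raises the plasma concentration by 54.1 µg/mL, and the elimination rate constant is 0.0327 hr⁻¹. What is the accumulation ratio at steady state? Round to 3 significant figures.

4.25

Fraction remaining after one interval: e^(−kτ) = e^(−0.03270 × 8.20) = 0.7648
R = 1 / (1 − 0.7648) = 1 / 0.2352 ≈ 4.25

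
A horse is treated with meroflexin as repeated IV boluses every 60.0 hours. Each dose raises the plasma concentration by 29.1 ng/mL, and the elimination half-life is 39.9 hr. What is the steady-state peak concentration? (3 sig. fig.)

45.0 ng/mL

k = ln 2 / 39.9 = 0.01737 hr⁻¹
Fraction remaining after one interval: e^(−kτ) = e^(−0.01737 × 60.0) = 0.3526
R = 1 / (1 − 0.3526) = 1.545
Css,max = 29.1 × 1.545 ≈ 45.0 ng/mL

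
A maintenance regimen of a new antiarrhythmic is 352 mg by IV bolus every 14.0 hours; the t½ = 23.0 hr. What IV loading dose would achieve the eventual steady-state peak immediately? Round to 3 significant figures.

k = ln 2 / 23.0 = 0.03014 hr⁻¹
Accumulation ratio R = 1 / (1 − e^(−kτ)) = 1 / (1 − e^(−0.03014×14.0)) = 1 / (1 − 0.6558) = 2.905
Loading dose = maintenance dose × R = 352 × 2.905 ≈ 1020 mg

1020 mg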